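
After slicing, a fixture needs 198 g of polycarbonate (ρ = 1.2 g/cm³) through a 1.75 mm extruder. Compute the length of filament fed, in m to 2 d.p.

Extruded volume: 198/1.2 = 165 cm³ (165000 mm³).
Cross-section of 1.75 mm filament: π·(1.75/2)² = 2.4053 mm².
L = V/A = 165000/2.4053 = 68598.51 mm → 68.60 m.

68.60 m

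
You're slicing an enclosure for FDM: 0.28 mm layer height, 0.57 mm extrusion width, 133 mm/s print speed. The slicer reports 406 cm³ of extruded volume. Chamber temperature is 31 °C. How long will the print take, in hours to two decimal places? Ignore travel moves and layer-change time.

Bead cross-section: 0.28 × 0.57 → 0.1596 mm².
Toolpath length = 406 cm³ / 0.1596 mm² = 406000 / 0.1596 = 2543859.6 mm.
Time extruding = 2543859.6 / 133, so 19126.8 s.
In the requested units: 19126.8 s = 5.31 hours.

5.31 hours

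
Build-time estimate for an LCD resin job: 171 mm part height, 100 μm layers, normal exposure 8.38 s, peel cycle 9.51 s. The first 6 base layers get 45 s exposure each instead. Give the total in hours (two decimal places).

Layers = ⌈171/0.1⌉ = 1710.
Bottom layers: 6 × (45 + 9.51) → 327.06 s.
Normal layers = 1704 × (8.38 + 9.51) = 30484.56 s.
Total = 327.06 + 30484.56 = 30811.62 s = 8.56 hours.

8.56 hours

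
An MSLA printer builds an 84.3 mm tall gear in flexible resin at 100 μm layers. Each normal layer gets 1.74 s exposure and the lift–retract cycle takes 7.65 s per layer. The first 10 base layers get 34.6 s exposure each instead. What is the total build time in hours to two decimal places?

Number of layers: 84.3 / 0.1 → 843 (rounded up).
Base layers: 10 × (34.6 + 7.65) → 422.5 s.
Normal layers = 833 × (1.74 + 7.65) = 7821.87 s.
Sum: 422.5 + 7821.87 = 8244.37 s → 2.29 hours.

2.29 hours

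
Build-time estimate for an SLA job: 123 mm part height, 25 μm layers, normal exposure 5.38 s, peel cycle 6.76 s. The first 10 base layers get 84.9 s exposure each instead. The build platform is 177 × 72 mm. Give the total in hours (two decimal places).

Layers = ⌈123/0.025⌉ = 4920.
Bottom layers = 10 × (84.9 + 6.76) = 916.6 s.
Regular layers = 4910 × (5.38 + 6.76), so 59607.4 s.
Sum: 916.6 + 59607.4 = 60524 s → 16.81 hours.

16.81 hours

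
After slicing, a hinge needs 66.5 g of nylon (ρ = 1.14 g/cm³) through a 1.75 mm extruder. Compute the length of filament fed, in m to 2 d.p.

Volume = 66.5 g / 1.14 g·cm⁻³ = 58.3333 cm³ = 58333.3 mm³.
Filament cross-section = π × (1.75/2)² = 2.4053 mm².
Length = 58333.3 / 2.4053 = 24251.99 mm = 24.25 m.

24.25 m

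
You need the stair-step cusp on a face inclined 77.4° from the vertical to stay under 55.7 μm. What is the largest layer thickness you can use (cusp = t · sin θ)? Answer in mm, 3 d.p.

0.057 mm

Layer height = cusp / sin(77.4°) = 0.0557 / 0.9759 = 0.057 mm.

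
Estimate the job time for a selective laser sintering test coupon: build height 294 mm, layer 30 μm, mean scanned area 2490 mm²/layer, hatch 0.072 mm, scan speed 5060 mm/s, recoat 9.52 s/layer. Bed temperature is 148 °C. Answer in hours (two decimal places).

44.52 hours

Number of layers: 294 / 0.03 → 9800 (rounded up).
Scan path per layer = 2490 / 0.072, so 34583.3 mm.
Per-layer scan time = 34583.3 / 5060, so 6.8346 s.
Layer cycle: 6.8346 + 9.52 → 16.3546 s.
9800 layers × 16.3546 s/layer = 160275.08 s, i.e. 44.52 hours.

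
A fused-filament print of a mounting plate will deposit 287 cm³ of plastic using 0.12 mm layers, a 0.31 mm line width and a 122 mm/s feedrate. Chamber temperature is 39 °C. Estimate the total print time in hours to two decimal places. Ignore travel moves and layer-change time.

17.57 hours

Bead cross-section = 0.12 × 0.31, so 0.0372 mm².
Total extruded path = 287000/0.0372 = 7715053.8 mm.
Extrusion time = 7715053.8 / 122 = 63238.1 s.
Converting: 63238.1 s = 17.57 hours.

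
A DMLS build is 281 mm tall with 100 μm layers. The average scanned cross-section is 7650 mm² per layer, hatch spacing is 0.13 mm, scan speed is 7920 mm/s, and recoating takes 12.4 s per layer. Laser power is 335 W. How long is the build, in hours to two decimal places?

Number of layers: 281 / 0.1 → 2810 (rounded up).
Per-layer scan distance: 7650 / 0.13 → 58846.2 mm.
Laser time per layer = 58846.2 / 7920, so 7.4301 s.
Layer cycle = 7.4301 + 12.4 = 19.8301 s.
Build time = 2810 × 19.8301 = 55722.581 s = 15.48 hours.

15.48 hours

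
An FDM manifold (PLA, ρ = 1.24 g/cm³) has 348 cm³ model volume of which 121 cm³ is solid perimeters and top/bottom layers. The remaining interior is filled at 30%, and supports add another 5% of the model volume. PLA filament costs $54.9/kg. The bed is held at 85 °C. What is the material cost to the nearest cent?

$14.06

Volume inside the shell = 348 − 121, so 227 cm³.
Infill volume = 0.30 × 227, so 68.1 cm³.
Support = 0.05 × 348, so 17.4 cm³.
Total extruded = 121 + 68.1 + 17.4, so 206.5 cm³.
Mass: 206.5 × 1.24 → 256.06 g.
At $54.9/kg: 256.06/1000 × 54.9 = $14.06.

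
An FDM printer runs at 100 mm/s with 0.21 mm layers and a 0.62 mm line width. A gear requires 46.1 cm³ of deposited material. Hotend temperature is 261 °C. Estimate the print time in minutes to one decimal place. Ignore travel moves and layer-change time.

59.0 minutes

Bead cross-section = 0.21 × 0.62 = 0.1302 mm².
Total extruded path = 46100/0.1302 = 354070.7 mm.
Time extruding = 354070.7 / 100, so 3540.7 s.
3540.7 s = 59.0 minutes.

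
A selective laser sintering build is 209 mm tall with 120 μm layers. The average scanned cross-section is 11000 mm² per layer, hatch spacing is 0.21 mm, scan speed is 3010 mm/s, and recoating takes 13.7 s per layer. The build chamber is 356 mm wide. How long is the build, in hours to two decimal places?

15.05 hours

Layer count = ceil(209 / 0.12) = 1742.
Hatch length per layer = 11000 / 0.21 = 52381 mm.
Laser time per layer: 52381 / 3010 → 17.4023 s.
Time per layer = 17.4023 + 13.7, so 31.1023 s.
Total: 1742 × 31.1023 s = 54180.2066 s → 15.05 hours.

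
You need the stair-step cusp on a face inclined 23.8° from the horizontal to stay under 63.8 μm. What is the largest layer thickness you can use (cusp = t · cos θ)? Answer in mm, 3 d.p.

0.070 mm

cos(23.8°) = 0.9150; t_max = 0.0638/0.9150 = 0.070 mm.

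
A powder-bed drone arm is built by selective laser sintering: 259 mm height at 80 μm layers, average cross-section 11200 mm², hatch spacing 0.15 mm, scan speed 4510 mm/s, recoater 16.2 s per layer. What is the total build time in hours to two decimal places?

Layer count = ceil(259 / 0.08) = 3238.
Per-layer scan distance: 11200 / 0.15 → 74666.7 mm.
Laser time per layer = 74666.7 / 4510, so 16.5558 s.
Per-layer time = 16.5558 + 16.2 = 32.7558 s.
3238 layers × 32.7558 s/layer = 106063.2804 s, i.e. 29.46 hours.

29.46 hours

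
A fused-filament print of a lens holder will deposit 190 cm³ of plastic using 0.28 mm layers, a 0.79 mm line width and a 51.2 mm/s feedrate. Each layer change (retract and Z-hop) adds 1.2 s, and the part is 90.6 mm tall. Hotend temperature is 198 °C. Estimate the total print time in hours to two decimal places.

Extrusion cross-section = 0.28 × 0.79 = 0.2212 mm².
Toolpath length = 190 cm³ / 0.2212 mm² = 190000 / 0.2212 = 858951.2 mm.
Time extruding: 858951.2 / 51.2 → 16776.4 s.
Number of layers: 90.6 / 0.28 → 324 (rounded up).
Layer-change overhead = 324 × 1.2 = 388.8 s.
Total = 16776.4 + 388.8 = 17165.2 s = 4.77 hours.

4.77 hours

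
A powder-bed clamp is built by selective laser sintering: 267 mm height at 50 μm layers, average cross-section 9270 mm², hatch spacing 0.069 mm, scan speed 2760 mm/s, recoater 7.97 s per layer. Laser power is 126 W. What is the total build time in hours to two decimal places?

84.03 hours

Layer count = ceil(267 / 0.05) = 5340.
Hatch length per layer = 9270 / 0.069 = 134347.8 mm.
Laser time per layer = 134347.8 / 2760, so 48.6767 s.
Layer cycle = 48.6767 + 7.97, so 56.6467 s.
5340 layers × 56.6467 s/layer = 302493.378 s, i.e. 84.03 hours.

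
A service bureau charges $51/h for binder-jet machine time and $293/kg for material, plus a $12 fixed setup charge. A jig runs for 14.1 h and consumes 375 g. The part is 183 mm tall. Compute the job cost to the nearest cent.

Machine cost = 51 × 14.1, so $719.10.
Material charge = 293 × 375/1000, so $109.875.
Total = 719.10 + 109.875 + 12 = 840.975 ≈ $840.98.

$840.98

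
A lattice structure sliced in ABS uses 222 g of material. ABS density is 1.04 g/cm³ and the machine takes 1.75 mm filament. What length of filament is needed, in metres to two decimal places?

Volume = 222 g / 1.04 g·cm⁻³ = 213.4615 cm³ = 213461.5 mm³.
A = π r² = π × 0.875² = 2.4053 mm².
Length = 213461.5 / 2.4053 = 88746.31 mm = 88.75 m.

88.75 m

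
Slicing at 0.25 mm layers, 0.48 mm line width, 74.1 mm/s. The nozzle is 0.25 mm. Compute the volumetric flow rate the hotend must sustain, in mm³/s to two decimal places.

A: 0.25 × 0.48 → 0.12 mm².
Volumetric flow = 74.1 × 0.12 = 8.89 mm³/s.

8.89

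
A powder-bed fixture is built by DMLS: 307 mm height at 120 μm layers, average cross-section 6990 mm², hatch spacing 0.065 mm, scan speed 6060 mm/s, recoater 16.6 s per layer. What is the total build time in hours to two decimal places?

24.41 hours

Layers = ⌈307/0.12⌉ = 2559.
Hatch length per layer: 6990 / 0.065 → 107538.5 mm.
Scan time per layer = 107538.5 / 6060, so 17.7456 s.
Per-layer time = 17.7456 + 16.6 = 34.3456 s.
2559 layers × 34.3456 s/layer = 87890.3904 s, i.e. 24.41 hours.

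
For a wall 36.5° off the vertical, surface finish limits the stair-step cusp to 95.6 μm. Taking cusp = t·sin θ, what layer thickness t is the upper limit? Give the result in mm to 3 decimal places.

0.161 mm

sin(36.5°) = 0.5948; t_max = 0.0956/0.5948 = 0.161 mm.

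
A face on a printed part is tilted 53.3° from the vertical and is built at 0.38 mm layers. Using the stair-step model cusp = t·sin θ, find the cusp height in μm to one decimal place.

304.7 μm

sin(53.3°) = 0.8018, so cusp = 0.38 × 0.8018 = 0.304684 mm → 304.7 μm.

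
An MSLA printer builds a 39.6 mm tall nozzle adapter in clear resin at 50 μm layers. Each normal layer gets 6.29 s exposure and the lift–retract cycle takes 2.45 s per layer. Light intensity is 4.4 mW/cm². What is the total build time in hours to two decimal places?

Layers = ⌈39.6/0.05⌉ = 792.
Each layer takes = 6.29 + 2.45, so 8.74 s.
Build time: 792 × 8.74 s = 6922.08 s, i.e. 1.92 hours.

1.92 hours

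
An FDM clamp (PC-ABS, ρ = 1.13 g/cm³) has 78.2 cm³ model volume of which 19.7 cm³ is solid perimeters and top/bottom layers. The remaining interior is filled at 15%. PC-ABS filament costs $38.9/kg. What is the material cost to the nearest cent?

Volume inside the shell = 78.2 − 19.7 = 58.5 cm³.
Infill volume: 0.15 × 58.5 → 8.775 cm³.
Total printed volume = 19.7 + 8.775 = 28.475 cm³.
Mass = 28.475 × 1.13, so 32.17675 g.
Cost = 32.17675 g / 1000 × $38.9/kg = $1.25.

$1.25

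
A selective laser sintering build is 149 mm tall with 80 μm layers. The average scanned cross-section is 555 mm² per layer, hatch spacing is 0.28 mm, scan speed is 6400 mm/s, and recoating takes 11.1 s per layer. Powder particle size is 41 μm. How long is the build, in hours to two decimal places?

Layers = ⌈149/0.08⌉ = 1863.
Per-layer scan distance: 555 / 0.28 → 1982.1 mm.
Scan time per layer = 1982.1 / 6400, so 0.3097 s.
Time per layer = 0.3097 + 11.1, so 11.4097 s.
Total: 1863 × 11.4097 s = 21256.2711 s → 5.90 hours.

5.90 hours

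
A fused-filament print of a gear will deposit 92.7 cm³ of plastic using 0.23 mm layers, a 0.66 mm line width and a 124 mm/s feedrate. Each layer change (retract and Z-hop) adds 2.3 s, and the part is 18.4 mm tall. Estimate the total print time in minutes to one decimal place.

Extrusion cross-section = 0.23 × 0.66 = 0.1518 mm².
Toolpath length = 92.7 cm³ / 0.1518 mm² = 92700 / 0.1518 = 610671.9 mm.
Print-move time = 610671.9 / 124 = 4924.8 s.
Number of layers: 18.4 / 0.23 → 80 (rounded up).
Layer-change overhead: 80 × 2.3 → 184 s.
Altogether 4924.8 + 184 = 5108.8 s, i.e. 85.1 minutes.

85.1 minutes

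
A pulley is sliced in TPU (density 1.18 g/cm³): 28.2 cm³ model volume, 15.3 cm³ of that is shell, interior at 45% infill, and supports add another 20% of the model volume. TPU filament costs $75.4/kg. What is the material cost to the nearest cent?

$2.38

Interior volume = 28.2 − 15.3 = 12.9 cm³.
Deposited infill: 0.45 × 12.9 → 5.805 cm³.
Support = 0.20 × 28.2, so 5.64 cm³.
Deposited volume = 15.3 + 5.805 + 5.64, so 26.745 cm³.
Mass = 26.745 × 1.18 = 31.5591 g.
Cost = 31.5591 g / 1000 × $75.4/kg = $2.38.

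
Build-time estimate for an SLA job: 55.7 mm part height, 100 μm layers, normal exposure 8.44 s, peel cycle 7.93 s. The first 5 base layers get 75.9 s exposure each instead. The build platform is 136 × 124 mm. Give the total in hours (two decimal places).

Layer count = ceil(55.7 / 0.1) = 557.
Base layers = 5 × (75.9 + 7.93), so 419.15 s.
Remaining layers = 552 × (8.44 + 7.93), so 9036.24 s.
Sum: 419.15 + 9036.24 = 9455.39 s → 2.63 hours.

2.63 hours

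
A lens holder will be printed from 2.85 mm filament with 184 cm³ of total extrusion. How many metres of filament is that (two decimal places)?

28.84 m

Cross-section of 2.85 mm filament: π·(2.85/2)² = 6.3794 mm².
L = 184000 mm³ / 6.3794 mm² = 28842.84 mm, i.e. 28.84 m.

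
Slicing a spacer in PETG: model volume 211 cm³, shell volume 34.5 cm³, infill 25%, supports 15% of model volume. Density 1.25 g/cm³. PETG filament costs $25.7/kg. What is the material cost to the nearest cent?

$3.54

Interior volume: 211 − 34.5 → 176.5 cm³.
Infill volume: 0.25 × 176.5 → 44.125 cm³.
Support: 0.15 × 211 → 31.65 cm³.
Total extruded = 34.5 + 44.125 + 31.65 = 110.275 cm³.
Mass = 110.275 × 1.25 = 137.84375 g.
At $25.7/kg: 137.84375/1000 × 25.7 = $3.54.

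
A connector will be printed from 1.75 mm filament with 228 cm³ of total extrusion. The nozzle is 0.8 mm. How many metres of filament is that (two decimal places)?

A = π r² = π × 0.875² = 2.4053 mm².
L = 228000 mm³ / 2.4053 mm² = 94790.67 mm, i.e. 94.79 m.

94.79 m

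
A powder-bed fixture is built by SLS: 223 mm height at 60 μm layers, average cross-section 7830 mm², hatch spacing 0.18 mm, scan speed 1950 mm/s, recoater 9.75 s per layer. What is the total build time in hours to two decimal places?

33.10 hours

Layer count = ceil(223 / 0.06) = 3717.
Scan path per layer = 7830 / 0.18 = 43500 mm.
Per-layer scan time = 43500 / 1950 = 22.3077 s.
Per-layer time = 22.3077 + 9.75 = 32.0577 s.
Total: 3717 × 32.0577 s = 119158.4709 s → 33.10 hours.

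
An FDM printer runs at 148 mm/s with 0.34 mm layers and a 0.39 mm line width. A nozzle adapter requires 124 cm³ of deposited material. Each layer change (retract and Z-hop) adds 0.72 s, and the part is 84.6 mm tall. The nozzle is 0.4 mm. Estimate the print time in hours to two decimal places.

Extrusion cross-section = 0.34 × 0.39, so 0.1326 mm².
Path length: 124000 mm³ / 0.1326 mm² → 935143.3 mm.
Time extruding = 935143.3 / 148 = 6318.5 s.
Number of layers: 84.6 / 0.34 → 249 (rounded up).
Layer-change overhead = 249 × 0.72, so 179.28 s.
Altogether 6318.5 + 179.28 = 6497.78 s, i.e. 1.80 hours.

1.80 hours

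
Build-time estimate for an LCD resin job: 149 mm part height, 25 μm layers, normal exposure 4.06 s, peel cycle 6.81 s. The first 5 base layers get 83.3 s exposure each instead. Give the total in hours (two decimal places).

18.11 hours

Layer count = ceil(149 / 0.025) = 5960.
Burn-in layers: 5 × (83.3 + 6.81) → 450.55 s.
Remaining layers = 5955 × (4.06 + 6.81), so 64730.85 s.
Total = 450.55 + 64730.85 = 65181.4 s = 18.11 hours.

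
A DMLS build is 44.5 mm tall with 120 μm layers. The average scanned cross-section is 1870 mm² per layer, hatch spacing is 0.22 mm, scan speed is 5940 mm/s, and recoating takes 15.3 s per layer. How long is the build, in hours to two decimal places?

Number of layers: 44.5 / 0.12 → 371 (rounded up).
Per-layer scan distance: 1870 / 0.22 → 8500 mm.
Scan time per layer: 8500 / 5940 → 1.431 s.
Time per layer = 1.431 + 15.3, so 16.731 s.
Build time = 371 × 16.731 = 6207.201 s = 1.72 hours.

1.72 hours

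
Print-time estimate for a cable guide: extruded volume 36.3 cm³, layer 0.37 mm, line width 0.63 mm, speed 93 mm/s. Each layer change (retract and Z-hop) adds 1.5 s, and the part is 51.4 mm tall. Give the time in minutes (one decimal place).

Line area = 0.37 × 0.63 = 0.2331 mm².
Path length: 36300 mm³ / 0.2331 mm² → 155727.2 mm.
Print-move time = 155727.2 / 93 = 1674.5 s.
Number of layers: 51.4 / 0.37 → 139 (rounded up).
Z-hop total = 139 × 1.5 = 208.5 s.
Altogether 1674.5 + 208.5 = 1883 s, i.e. 31.4 minutes.

31.4 minutes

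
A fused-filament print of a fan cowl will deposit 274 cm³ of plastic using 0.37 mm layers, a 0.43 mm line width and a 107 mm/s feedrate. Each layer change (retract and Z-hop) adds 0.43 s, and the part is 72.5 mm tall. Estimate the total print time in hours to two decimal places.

4.49 hours

Extrusion cross-section = 0.37 × 0.43, so 0.1591 mm².
Path length: 274000 mm³ / 0.1591 mm² → 1722187.3 mm.
Extrusion time: 1722187.3 / 107 → 16095.2 s.
Layers = ⌈72.5/0.37⌉ = 196.
Z-hop total: 196 × 0.43 → 84.28 s.
Altogether 16095.2 + 84.28 = 16179.48 s, i.e. 4.49 hours.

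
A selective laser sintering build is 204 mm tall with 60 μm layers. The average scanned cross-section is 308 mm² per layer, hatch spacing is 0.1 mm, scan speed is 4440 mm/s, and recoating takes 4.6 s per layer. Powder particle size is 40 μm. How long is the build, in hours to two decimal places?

Number of layers: 204 / 0.06 → 3400 (rounded up).
Hatch length per layer = 308 / 0.1, so 3080 mm.
Laser time per layer: 3080 / 4440 → 0.6937 s.
Time per layer = 0.6937 + 4.6 = 5.2937 s.
Build time = 3400 × 5.2937 = 17998.58 s = 5.00 hours.

5.00 hours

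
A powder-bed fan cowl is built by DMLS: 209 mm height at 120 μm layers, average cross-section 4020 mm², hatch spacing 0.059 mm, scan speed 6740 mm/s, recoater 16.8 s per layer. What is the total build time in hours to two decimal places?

13.02 hours

Layer count = ceil(209 / 0.12) = 1742.
Scan path per layer = 4020 / 0.059 = 68135.6 mm.
Per-layer scan time = 68135.6 / 6740 = 10.1091 s.
Time per layer: 10.1091 + 16.8 → 26.9091 s.
Total: 1742 × 26.9091 s = 46875.6522 s → 13.02 hours.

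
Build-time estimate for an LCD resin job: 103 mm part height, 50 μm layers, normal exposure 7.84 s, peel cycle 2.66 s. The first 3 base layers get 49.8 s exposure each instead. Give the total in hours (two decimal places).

Number of layers: 103 / 0.05 → 2060 (rounded up).
Base layers = 3 × (49.8 + 2.66) = 157.38 s.
Regular layers: 2057 × (7.84 + 2.66) → 21598.5 s.
Total = 157.38 + 21598.5 = 21755.88 s = 6.04 hours.

6.04 hours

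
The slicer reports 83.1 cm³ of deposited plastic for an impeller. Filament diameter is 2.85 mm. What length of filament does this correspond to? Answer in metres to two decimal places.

A = π r² = π × 1.425² = 6.3794 mm².
L = 83100 mm³ / 6.3794 mm² = 13026.3 mm, i.e. 13.03 m.

13.03 m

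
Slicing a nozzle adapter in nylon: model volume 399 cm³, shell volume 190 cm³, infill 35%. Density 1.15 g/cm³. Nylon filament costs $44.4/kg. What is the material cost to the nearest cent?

$13.44

Volume inside the shell = 399 − 190, so 209 cm³.
Deposited infill = 0.35 × 209 = 73.15 cm³.
Deposited volume: 190 + 73.15 → 263.15 cm³.
Mass: 263.15 × 1.15 → 302.6225 g.
Cost = 302.6225 g / 1000 × $44.4/kg = $13.44.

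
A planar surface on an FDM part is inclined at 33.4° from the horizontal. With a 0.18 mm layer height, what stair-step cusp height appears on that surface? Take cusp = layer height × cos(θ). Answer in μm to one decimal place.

Cusp = layer height × cos(33.4°) = 0.18 × 0.8348 = 0.150264 mm = 150.3 μm.

150.3 μm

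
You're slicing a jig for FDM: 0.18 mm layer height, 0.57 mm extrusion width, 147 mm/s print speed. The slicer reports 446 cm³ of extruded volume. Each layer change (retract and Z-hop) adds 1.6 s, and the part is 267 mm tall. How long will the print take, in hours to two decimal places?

8.87 hours

Line area = 0.18 × 0.57, so 0.1026 mm².
Total extruded path = 446000/0.1026 = 4346978.6 mm.
Print-move time: 4346978.6 / 147 → 29571.3 s.
Number of layers: 267 / 0.18 → 1484 (rounded up).
Non-print overhead: 1484 × 1.6 → 2374.4 s.
Total = 29571.3 + 2374.4 = 31945.7 s = 8.87 hours.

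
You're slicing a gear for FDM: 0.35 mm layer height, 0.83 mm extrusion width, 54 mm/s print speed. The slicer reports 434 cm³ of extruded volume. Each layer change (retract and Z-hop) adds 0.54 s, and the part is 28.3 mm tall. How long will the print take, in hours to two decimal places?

Extrusion cross-section = 0.35 × 0.83 = 0.2905 mm².
Path length: 434000 mm³ / 0.2905 mm² → 1493975.9 mm.
Time extruding = 1493975.9 / 54 = 27666.2 s.
Layers = ⌈28.3/0.35⌉ = 81.
Z-hop total: 81 × 0.54 → 43.74 s.
Altogether 27666.2 + 43.74 = 27709.94 s, i.e. 7.70 hours.

7.70 hours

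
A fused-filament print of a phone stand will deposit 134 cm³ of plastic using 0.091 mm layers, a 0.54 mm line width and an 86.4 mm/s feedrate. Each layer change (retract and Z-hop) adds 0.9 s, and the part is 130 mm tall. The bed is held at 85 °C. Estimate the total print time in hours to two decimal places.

9.12 hours

Bead cross-section = 0.091 × 0.54 = 0.04914 mm².
Toolpath length = 134 cm³ / 0.04914 mm² = 134000 / 0.04914 = 2726902.7 mm.
Time extruding = 2726902.7 / 86.4 = 31561.4 s.
Layers = ⌈130/0.091⌉ = 1429.
Layer-change overhead: 1429 × 0.9 → 1286.1 s.
Altogether 31561.4 + 1286.1 = 32847.5 s, i.e. 9.12 hours.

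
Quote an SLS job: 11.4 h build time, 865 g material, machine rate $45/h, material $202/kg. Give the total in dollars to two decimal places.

Machine cost: 45 × 11.4 → $513.00.
Material charge: 202 × 865/1000 → $174.73.
Total = 513.00 + 174.73 = $687.73.

$687.73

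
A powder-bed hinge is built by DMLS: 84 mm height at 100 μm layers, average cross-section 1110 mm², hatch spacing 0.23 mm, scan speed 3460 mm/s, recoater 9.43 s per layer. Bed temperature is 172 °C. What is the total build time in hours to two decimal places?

Number of layers: 84 / 0.1 → 840 (rounded up).
Hatch length per layer = 1110 / 0.23 = 4826.1 mm.
Scan time per layer = 4826.1 / 3460 = 1.3948 s.
Layer cycle = 1.3948 + 9.43, so 10.8248 s.
840 layers × 10.8248 s/layer = 9092.832 s, i.e. 2.53 hours.

2.53 hours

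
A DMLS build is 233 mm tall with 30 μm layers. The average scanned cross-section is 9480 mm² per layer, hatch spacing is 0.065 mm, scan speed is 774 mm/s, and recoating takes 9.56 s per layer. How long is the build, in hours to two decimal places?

427.17 hours

Number of layers: 233 / 0.03 → 7767 (rounded up).
Hatch length per layer: 9480 / 0.065 → 145846.2 mm.
Laser time per layer = 145846.2 / 774 = 188.4318 s.
Time per layer = 188.4318 + 9.56 = 197.9918 s.
Total: 7767 × 197.9918 s = 1537802.3106 s → 427.17 hours.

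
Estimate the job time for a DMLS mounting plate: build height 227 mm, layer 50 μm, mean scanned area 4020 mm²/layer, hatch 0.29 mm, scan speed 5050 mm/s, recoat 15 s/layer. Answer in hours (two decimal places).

Layers = ⌈227/0.05⌉ = 4540.
Per-layer scan distance: 4020 / 0.29 → 13862.1 mm.
Laser time per layer: 13862.1 / 5050 → 2.745 s.
Per-layer time = 2.745 + 15 = 17.745 s.
Build time = 4540 × 17.745 = 80562.3 s = 22.38 hours.

22.38 hours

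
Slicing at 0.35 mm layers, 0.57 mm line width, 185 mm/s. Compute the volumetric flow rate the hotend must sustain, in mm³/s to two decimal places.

Bead cross-section = 0.35 × 0.57, so 0.1995 mm².
Q = v·A = 185 × 0.1995 = 36.91 mm³/s.

36.91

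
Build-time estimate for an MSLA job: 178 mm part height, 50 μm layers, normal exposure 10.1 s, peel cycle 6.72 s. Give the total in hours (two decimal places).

Number of layers: 178 / 0.05 → 3560 (rounded up).
Cycle time = 10.1 + 6.72, so 16.82 s.
Build time: 3560 × 16.82 s = 59879.2 s, i.e. 16.63 hours.

16.63 hours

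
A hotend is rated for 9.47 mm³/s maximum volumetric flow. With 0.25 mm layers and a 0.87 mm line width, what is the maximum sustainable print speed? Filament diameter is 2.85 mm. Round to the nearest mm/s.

44 mm/s

A = 0.25 × 0.87 = 0.2175 mm².
v_max = Q/A = 9.47/0.2175 = 43.54 mm/s → 44 mm/s.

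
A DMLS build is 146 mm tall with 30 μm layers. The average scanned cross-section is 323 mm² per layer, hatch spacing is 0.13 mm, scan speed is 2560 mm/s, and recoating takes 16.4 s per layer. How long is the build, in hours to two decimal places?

Layers = ⌈146/0.03⌉ = 4867.
Per-layer scan distance = 323 / 0.13, so 2484.6 mm.
Per-layer scan time = 2484.6 / 2560 = 0.9705 s.
Time per layer: 0.9705 + 16.4 → 17.3705 s.
4867 layers × 17.3705 s/layer = 84542.2235 s, i.e. 23.48 hours.

23.48 hours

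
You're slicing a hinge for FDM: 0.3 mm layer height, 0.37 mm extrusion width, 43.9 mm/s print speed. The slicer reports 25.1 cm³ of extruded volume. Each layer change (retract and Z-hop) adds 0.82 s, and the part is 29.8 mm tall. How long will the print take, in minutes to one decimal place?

87.2 minutes

Line area: 0.3 × 0.37 → 0.111 mm².
Path length: 25100 mm³ / 0.111 mm² → 226126.1 mm.
Time extruding = 226126.1 / 43.9, so 5150.9 s.
Layers = ⌈29.8/0.3⌉ = 100.
Z-hop total = 100 × 0.82, so 82 s.
Altogether 5150.9 + 82 = 5232.9 s, i.e. 87.2 minutes.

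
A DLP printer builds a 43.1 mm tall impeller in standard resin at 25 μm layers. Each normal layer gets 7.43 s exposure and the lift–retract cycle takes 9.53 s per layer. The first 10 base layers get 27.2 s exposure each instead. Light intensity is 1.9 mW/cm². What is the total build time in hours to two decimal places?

8.18 hours

Layer count = ceil(43.1 / 0.025) = 1724.
Bottom layers: 10 × (27.2 + 9.53) → 367.3 s.
Regular layers = 1714 × (7.43 + 9.53), so 29069.44 s.
Sum: 367.3 + 29069.44 = 29436.74 s → 8.18 hours.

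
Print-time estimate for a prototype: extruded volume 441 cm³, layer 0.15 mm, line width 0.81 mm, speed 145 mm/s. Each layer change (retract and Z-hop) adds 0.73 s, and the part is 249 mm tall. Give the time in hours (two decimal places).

Line area = 0.15 × 0.81 = 0.1215 mm².
Path length: 441000 mm³ / 0.1215 mm² → 3629629.6 mm.
Print-move time: 3629629.6 / 145 → 25031.9 s.
Number of layers: 249 / 0.15 → 1660 (rounded up).
Z-hop total = 1660 × 0.73, so 1211.8 s.
Total = 25031.9 + 1211.8 = 26243.7 s = 7.29 hours.

7.29 hours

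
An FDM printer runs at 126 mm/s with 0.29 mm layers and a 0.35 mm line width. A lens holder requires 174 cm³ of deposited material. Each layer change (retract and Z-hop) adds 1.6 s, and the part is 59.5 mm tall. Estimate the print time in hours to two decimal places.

Bead cross-section: 0.29 × 0.35 → 0.1015 mm².
Toolpath length = 174 cm³ / 0.1015 mm² = 174000 / 0.1015 = 1714285.7 mm.
Print-move time = 1714285.7 / 126, so 13605.4 s.
Number of layers: 59.5 / 0.29 → 206 (rounded up).
Layer-change overhead = 206 × 1.6, so 329.6 s.
Altogether 13605.4 + 329.6 = 13935 s, i.e. 3.87 hours.

3.87 hours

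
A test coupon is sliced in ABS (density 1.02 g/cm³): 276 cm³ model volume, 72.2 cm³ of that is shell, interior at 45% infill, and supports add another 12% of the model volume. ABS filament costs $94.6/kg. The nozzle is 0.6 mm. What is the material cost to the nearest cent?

Volume inside the shell = 276 − 72.2 = 203.8 cm³.
Infill volume = 0.45 × 203.8 = 91.71 cm³.
Support: 0.12 × 276 → 33.12 cm³.
Total printed volume = 72.2 + 91.71 + 33.12 = 197.03 cm³.
Mass: 197.03 × 1.02 → 200.9706 g.
Cost = 200.9706 g / 1000 × $94.6/kg = $19.01.

$19.01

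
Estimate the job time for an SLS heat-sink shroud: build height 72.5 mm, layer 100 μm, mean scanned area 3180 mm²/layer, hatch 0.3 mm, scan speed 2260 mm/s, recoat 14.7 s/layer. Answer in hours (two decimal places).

Layer count = ceil(72.5 / 0.1) = 725.
Scan path per layer = 3180 / 0.3, so 10600 mm.
Laser time per layer = 10600 / 2260 = 4.6903 s.
Time per layer: 4.6903 + 14.7 → 19.3903 s.
Total: 725 × 19.3903 s = 14057.9675 s → 3.90 hours.

3.90 hours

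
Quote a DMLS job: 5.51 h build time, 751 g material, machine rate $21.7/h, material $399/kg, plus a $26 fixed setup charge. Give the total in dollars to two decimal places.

$445.22

Machine cost: 21.7 × 5.51 → $119.567.
Material charge: 399 × 751/1000 → $299.649.
Adding setup: 119.567 + 299.649 + 26 → 445.216 ≈ $445.22.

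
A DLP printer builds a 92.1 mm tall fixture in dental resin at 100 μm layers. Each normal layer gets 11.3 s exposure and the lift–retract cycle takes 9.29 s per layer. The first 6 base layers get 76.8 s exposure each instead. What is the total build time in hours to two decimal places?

5.38 hours

Layers = ⌈92.1/0.1⌉ = 921.
Base layers = 6 × (76.8 + 9.29) = 516.54 s.
Regular layers = 915 × (11.3 + 9.29), so 18839.85 s.
Total = 516.54 + 18839.85 = 19356.39 s = 5.38 hours.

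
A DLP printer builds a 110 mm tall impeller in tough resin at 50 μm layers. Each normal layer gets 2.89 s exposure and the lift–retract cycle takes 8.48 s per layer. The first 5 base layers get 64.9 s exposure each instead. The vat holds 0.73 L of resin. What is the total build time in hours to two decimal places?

Number of layers: 110 / 0.05 → 2200 (rounded up).
Bottom layers: 5 × (64.9 + 8.48) → 366.9 s.
Regular layers = 2195 × (2.89 + 8.48) = 24957.15 s.
Sum: 366.9 + 24957.15 = 25324.05 s → 7.03 hours.

7.03 hours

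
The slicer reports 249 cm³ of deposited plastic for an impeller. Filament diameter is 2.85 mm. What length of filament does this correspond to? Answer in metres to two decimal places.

A = π r² = π × 1.425² = 6.3794 mm².
Length = 249 cm³ / 6.3794 mm² = 249000 / 6.3794 = 39031.88 mm = 39.03 m.

39.03 m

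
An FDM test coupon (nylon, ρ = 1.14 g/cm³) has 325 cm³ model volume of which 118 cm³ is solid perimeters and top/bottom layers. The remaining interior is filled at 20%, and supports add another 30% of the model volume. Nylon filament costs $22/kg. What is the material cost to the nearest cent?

$6.44

Volume inside the shell = 325 − 118 = 207 cm³.
Infill volume = 0.20 × 207, so 41.4 cm³.
Support: 0.30 × 325 → 97.5 cm³.
Total extruded: 118 + 41.4 + 97.5 → 256.9 cm³.
Mass = 256.9 × 1.14, so 292.866 g.
At $22/kg: 292.866/1000 × 22 = $6.44.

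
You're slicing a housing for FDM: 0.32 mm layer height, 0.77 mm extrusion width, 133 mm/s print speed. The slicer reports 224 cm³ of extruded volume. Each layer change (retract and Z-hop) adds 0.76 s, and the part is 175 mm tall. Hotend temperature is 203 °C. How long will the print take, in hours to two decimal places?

Bead cross-section: 0.32 × 0.77 → 0.2464 mm².
Toolpath length = 224 cm³ / 0.2464 mm² = 224000 / 0.2464 = 909090.9 mm.
Print-move time: 909090.9 / 133 → 6835.3 s.
Layer count = ceil(175 / 0.32) = 547.
Non-print overhead = 547 × 0.76, so 415.72 s.
Altogether 6835.3 + 415.72 = 7251.02 s, i.e. 2.01 hours.

2.01 hours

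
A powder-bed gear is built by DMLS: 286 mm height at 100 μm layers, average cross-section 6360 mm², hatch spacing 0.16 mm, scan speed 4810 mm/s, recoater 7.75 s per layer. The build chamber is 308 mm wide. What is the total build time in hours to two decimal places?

12.72 hours

Layer count = ceil(286 / 0.1) = 2860.
Scan path per layer = 6360 / 0.16 = 39750 mm.
Per-layer scan time = 39750 / 4810, so 8.264 s.
Layer cycle: 8.264 + 7.75 → 16.014 s.
Total: 2860 × 16.014 s = 45800.04 s → 12.72 hours.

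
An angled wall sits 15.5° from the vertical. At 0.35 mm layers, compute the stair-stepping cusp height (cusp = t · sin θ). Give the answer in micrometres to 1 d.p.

93.5 μm

sin(15.5°) = 0.2672, so cusp = 0.35 × 0.2672 = 0.09352 mm → 93.5 μm.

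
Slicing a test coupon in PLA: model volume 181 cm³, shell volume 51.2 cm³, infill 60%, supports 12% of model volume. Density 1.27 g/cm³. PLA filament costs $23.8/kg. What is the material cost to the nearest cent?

Infill region = 181 − 51.2 = 129.8 cm³.
Infill deposited = 0.60 × 129.8, so 77.88 cm³.
Support = 0.12 × 181 = 21.72 cm³.
Total extruded = 51.2 + 77.88 + 21.72, so 150.8 cm³.
Mass: 150.8 × 1.27 → 191.516 g.
Cost = 191.516 g / 1000 × $23.8/kg = $4.56.

$4.56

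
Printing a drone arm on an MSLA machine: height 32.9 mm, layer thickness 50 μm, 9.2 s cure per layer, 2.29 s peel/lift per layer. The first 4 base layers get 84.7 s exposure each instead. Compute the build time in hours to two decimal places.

2.18 hours

Layers = ⌈32.9/0.05⌉ = 658.
Bottom layers = 4 × (84.7 + 2.29), so 347.96 s.
Remaining layers = 654 × (9.2 + 2.29) = 7514.46 s.
Total = 347.96 + 7514.46 = 7862.42 s = 2.18 hours.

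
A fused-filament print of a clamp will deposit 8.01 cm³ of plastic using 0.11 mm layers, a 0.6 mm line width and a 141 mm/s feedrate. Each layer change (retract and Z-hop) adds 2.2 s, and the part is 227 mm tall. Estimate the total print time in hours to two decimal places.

1.50 hours

Bead cross-section = 0.11 × 0.6, so 0.066 mm².
Toolpath length = 8.01 cm³ / 0.066 mm² = 8010 / 0.066 = 121363.6 mm.
Extrusion time: 121363.6 / 141 → 860.7 s.
Layers = ⌈227/0.11⌉ = 2064.
Non-print overhead = 2064 × 2.2, so 4540.8 s.
Altogether 860.7 + 4540.8 = 5401.5 s, i.e. 1.50 hours.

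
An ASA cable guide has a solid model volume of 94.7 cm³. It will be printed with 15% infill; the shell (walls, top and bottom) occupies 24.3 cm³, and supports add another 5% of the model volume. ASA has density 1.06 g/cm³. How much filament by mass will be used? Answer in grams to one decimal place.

42.0 g

Volume inside the shell = 94.7 − 24.3, so 70.4 cm³.
Deposited infill: 0.15 × 70.4 → 10.56 cm³.
Support = 0.05 × 94.7 = 4.735 cm³.
Deposited volume = 24.3 + 10.56 + 4.735, so 39.595 cm³.
Mass: 39.595 × 1.06 → 41.9707 g.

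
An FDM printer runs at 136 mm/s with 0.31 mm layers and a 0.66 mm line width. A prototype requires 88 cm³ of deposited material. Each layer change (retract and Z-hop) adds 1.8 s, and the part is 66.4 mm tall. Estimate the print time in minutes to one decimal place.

Extrusion cross-section = 0.31 × 0.66 = 0.2046 mm².
Path length: 88000 mm³ / 0.2046 mm² → 430107.5 mm.
Time extruding = 430107.5 / 136 = 3162.6 s.
Number of layers: 66.4 / 0.31 → 215 (rounded up).
Layer-change overhead: 215 × 1.8 → 387 s.
Total = 3162.6 + 387 = 3549.6 s = 59.2 minutes.

59.2 minutes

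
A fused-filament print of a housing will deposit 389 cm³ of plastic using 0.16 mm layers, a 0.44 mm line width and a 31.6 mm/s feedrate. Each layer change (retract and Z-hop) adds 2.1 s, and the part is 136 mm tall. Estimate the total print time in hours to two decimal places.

49.07 hours

Line area = 0.16 × 0.44, so 0.0704 mm².
Path length: 389000 mm³ / 0.0704 mm² → 5525568.2 mm.
Extrusion time: 5525568.2 / 31.6 → 174859.8 s.
Layer count = ceil(136 / 0.16) = 850.
Layer-change overhead = 850 × 2.1 = 1785 s.
Altogether 174859.8 + 1785 = 176644.8 s, i.e. 49.07 hours.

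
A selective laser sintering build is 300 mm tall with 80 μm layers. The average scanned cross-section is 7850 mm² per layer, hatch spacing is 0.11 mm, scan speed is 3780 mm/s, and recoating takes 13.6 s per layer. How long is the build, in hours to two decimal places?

33.83 hours

Number of layers: 300 / 0.08 → 3750 (rounded up).
Scan path per layer = 7850 / 0.11, so 71363.6 mm.
Laser time per layer = 71363.6 / 3780 = 18.8793 s.
Layer cycle: 18.8793 + 13.6 → 32.4793 s.
Build time = 3750 × 32.4793 = 121797.375 s = 33.83 hours.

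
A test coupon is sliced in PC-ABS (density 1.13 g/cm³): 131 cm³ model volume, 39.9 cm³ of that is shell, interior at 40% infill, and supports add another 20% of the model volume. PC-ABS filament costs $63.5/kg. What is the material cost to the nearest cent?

$7.36

Interior volume = 131 − 39.9, so 91.1 cm³.
Infill volume: 0.40 × 91.1 → 36.44 cm³.
Support = 0.20 × 131, so 26.2 cm³.
Total extruded = 39.9 + 36.44 + 26.2 = 102.54 cm³.
Mass = 102.54 × 1.13, so 115.8702 g.
At $63.5/kg: 115.8702/1000 × 63.5 = $7.36.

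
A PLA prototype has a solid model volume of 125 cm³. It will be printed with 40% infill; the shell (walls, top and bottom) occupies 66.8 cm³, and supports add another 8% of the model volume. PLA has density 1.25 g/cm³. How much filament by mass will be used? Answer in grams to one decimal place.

Volume inside the shell = 125 − 66.8 = 58.2 cm³.
Deposited infill = 0.40 × 58.2 = 23.28 cm³.
Support = 0.08 × 125 = 10 cm³.
Total printed volume = 66.8 + 23.28 + 10 = 100.08 cm³.
Mass = 100.08 × 1.25, so 125.1 g.

125.1 g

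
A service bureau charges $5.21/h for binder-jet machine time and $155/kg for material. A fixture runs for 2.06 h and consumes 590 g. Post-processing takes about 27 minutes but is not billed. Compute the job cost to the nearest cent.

$102.18

Machine-time cost = 5.21 × 2.06 = $10.7326.
Material charge = 155 × 590/1000 = $91.45.
Job cost: 10.7326 + 91.45 = 102.1826 ≈ $102.18.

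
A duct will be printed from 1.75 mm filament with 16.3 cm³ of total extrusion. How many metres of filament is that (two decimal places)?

Filament cross-section = π × (1.75/2)² = 2.4053 mm².
L = 16300 mm³ / 2.4053 mm² = 6776.7 mm, i.e. 6.78 m.

6.78 m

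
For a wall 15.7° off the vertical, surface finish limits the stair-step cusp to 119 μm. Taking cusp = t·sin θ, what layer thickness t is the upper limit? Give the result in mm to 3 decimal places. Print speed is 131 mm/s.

0.440 mm

t = h_c / sin θ = 0.119 / 0.2706 = 0.440 mm.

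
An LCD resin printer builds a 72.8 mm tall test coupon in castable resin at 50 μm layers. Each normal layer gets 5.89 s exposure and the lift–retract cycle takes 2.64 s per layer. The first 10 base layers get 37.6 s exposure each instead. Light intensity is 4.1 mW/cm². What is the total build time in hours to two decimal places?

Layers = ⌈72.8/0.05⌉ = 1456.
Burn-in layers = 10 × (37.6 + 2.64), so 402.4 s.
Regular layers = 1446 × (5.89 + 2.64) = 12334.38 s.
Sum: 402.4 + 12334.38 = 12736.78 s → 3.54 hours.

3.54 hours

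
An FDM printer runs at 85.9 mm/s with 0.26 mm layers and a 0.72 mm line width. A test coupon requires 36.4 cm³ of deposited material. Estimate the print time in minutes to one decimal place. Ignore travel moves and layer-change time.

37.7 minutes

Bead cross-section = 0.26 × 0.72 = 0.1872 mm².
Total extruded path = 36400/0.1872 = 194444.4 mm.
Extrusion time: 194444.4 / 85.9 → 2263.6 s.
Converting: 2263.6 s = 37.7 minutes.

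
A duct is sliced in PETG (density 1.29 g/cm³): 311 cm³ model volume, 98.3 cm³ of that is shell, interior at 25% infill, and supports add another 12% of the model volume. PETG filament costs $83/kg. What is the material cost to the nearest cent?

$20.21

Infill region = 311 − 98.3 = 212.7 cm³.
Infill deposited: 0.25 × 212.7 → 53.175 cm³.
Support: 0.12 × 311 → 37.32 cm³.
Total extruded: 98.3 + 53.175 + 37.32 → 188.795 cm³.
Mass = 188.795 × 1.29 = 243.54555 g.
At $83/kg: 243.54555/1000 × 83 = $20.21.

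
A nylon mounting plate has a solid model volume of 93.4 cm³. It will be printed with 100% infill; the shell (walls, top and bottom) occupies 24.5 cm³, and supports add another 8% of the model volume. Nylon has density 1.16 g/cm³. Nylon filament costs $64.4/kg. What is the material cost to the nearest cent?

Volume inside the shell: 93.4 − 24.5 → 68.9 cm³.
Deposited infill: 1.00 × 68.9 → 68.9 cm³.
Support: 0.08 × 93.4 → 7.472 cm³.
Total extruded: 24.5 + 68.9 + 7.472 → 100.872 cm³.
Mass = 100.872 × 1.16, so 117.01152 g.
At $64.4/kg: 117.01152/1000 × 64.4 = $7.54.

$7.54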